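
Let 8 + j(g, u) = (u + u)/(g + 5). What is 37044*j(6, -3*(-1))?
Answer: -3037608/11 ≈ -2.7615e+5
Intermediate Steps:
j(g, u) = -8 + 2*u/(5 + g) (j(g, u) = -8 + (u + u)/(g + 5) = -8 + (2*u)/(5 + g) = -8 + 2*u/(5 + g))
37044*j(6, -3*(-1)) = 37044*(2*(-20 - 3*(-1) - 4*6)/(5 + 6)) = 37044*(2*(-20 + 3 - 24)/11) = 37044*(2*(1/11)*(-41)) = 37044*(-82/11) = -3037608/11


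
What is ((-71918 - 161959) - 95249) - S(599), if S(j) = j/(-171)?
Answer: -56279947/171 ≈ -3.2912e+5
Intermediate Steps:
S(j) = -j/171 (S(j) = j*(-1/171) = -j/171)
((-71918 - 161959) - 95249) - S(599) = ((-71918 - 161959) - 95249) - (-1)*599/171 = (-233877 - 95249) - 1*(-599/171) = -329126 + 599/171 = -56279947/171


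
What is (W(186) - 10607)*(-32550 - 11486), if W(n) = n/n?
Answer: 467045816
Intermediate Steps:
W(n) = 1
(W(186) - 10607)*(-32550 - 11486) = (1 - 10607)*(-32550 - 11486) = -10606*(-44036) = 467045816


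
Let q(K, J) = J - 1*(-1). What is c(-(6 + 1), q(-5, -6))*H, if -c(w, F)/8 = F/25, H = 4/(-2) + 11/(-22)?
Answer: -4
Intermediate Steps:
q(K, J) = 1 + J (q(K, J) = J + 1 = 1 + J)
H = -5/2 (H = 4*(-½) + 11*(-1/22) = -2 - ½ = -5/2 ≈ -2.5000)
c(w, F) = -8*F/25
c(-(6 + 1), q(-5, -6))*H = -8*(1 - 6)/25*(-5/2) = -8/25*(-5)*(-5/2) = (8/5)*(-5/2) = -4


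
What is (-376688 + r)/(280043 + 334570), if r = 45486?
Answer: -331202/614613 ≈ -0.53888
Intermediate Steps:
(-376688 + r)/(280043 + 334570) = (-376688 + 45486)/(280043 + 334570) = -331202/614613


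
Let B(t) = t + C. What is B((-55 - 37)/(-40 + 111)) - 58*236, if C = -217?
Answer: -987347/71 ≈ -13906.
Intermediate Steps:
B(t) = -217 + t (B(t) = t - 217 = -217 + t)
B((-55 - 37)/(-40 + 111)) - 58*236 = (-217 + (-55 - 37)/(-40 + 111)) - 58*236 = (-217 - 92/71) - 13688 = -15499/71 - 13688 = -987347/71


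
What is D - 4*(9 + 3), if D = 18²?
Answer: 276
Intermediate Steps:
D = 324
D - 4*(9 + 3) = 324 - 4*(9 + 3) = 324 - 4*12 = 324 - 48 = 276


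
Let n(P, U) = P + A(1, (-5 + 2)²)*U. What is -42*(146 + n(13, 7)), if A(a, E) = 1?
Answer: -6972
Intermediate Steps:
n(P, U) = P + U (n(P, U) = P + 1*U = P + U)
-42*(146 + n(13, 7)) = -42*(146 + (13 + 7)) = -42*(146 + 20) = -42*166 = -6972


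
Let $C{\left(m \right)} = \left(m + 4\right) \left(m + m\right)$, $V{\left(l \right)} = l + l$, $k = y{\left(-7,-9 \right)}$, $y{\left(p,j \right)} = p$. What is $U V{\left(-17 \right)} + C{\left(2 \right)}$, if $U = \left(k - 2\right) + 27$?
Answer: $-588$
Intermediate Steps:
$k = -7$
$U = 18$ ($U = \left(-7 - 2\right) + 27 = -9 + 27 = 18$)
$V{\left(l \right)} = 2 l$
$C{\left(m \right)} = 2 m \left(4 + m\right)$ ($C{\left(m \right)} = \left(4 + m\right) 2 m = 2 m \left(4 + m\right)$)
$U V{\left(-17 \right)} + C{\left(2 \right)} = 18 \cdot 2 \left(-17\right) + 2 \cdot 2 \left(4 + 2\right) = 18 \left(-34\right) + 2 \cdot 2 \cdot 6 = -612 + 24 = -588$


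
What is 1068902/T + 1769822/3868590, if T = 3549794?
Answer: 2604411776212/3433174392615 ≈ 0.75860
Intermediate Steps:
1068902/T + 1769822/3868590 = 1068902/3549794 + 1769822/3868590 = 1068902*(1/3549794) + 1769822*(1/3868590) = 534451/1774897 + 884911/1934295 = 2604411776212/3433174392615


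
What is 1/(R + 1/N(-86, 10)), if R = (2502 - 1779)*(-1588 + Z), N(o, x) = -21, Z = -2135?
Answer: -21/56526310 ≈ -3.7151e-7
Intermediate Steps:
R = -2691729 (R = (2502 - 1779)*(-1588 - 2135) = 723*(-3723) = -2691729)
1/(R + 1/N(-86, 10)) = 1/(-2691729 + 1/(-21)) = 1/(-2691729 - 1/21) = 1/(-56526310/21) = -21/56526310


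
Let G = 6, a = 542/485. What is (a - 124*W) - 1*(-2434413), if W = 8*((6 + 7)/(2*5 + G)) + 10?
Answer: 1179698537/485 ≈ 2.4324e+6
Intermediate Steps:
a = 542/485 (a = 542*(1/485) = 542/485 ≈ 1.1175)
W = 33/2 (W = 8*((6 + 7)/(2*5 + 6)) + 10 = 8*(13/(10 + 6)) + 10 = 8*(13/16) + 10 = 13/2 + 10 = 33/2 ≈ 16.500)
(a - 124*W) - 1*(-2434413) = (542/485 - 124*33/2) - 1*(-2434413) = (542/485 - 2046) + 2434413 = -991768/485 + 2434413 = 1179698537/485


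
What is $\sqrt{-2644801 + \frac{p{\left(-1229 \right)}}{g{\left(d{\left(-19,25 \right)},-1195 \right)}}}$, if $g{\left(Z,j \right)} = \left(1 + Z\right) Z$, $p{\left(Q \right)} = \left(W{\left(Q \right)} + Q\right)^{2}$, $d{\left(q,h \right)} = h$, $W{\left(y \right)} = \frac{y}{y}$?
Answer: $\frac{11 i \sqrt{92268449}}{65} \approx 1625.6 i$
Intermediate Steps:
$W{\left(y \right)} = 1$
$p{\left(Q \right)} = \left(1 + Q\right)^{2}$
$g{\left(Z,j \right)} = Z \left(1 + Z\right)$
$\sqrt{-2644801 + \frac{p{\left(-1229 \right)}}{g{\left(d{\left(-19,25 \right)},-1195 \right)}}} = \sqrt{-2644801 + \frac{\left(1 - 1229\right)^{2}}{25 \left(1 + 25\right)}} = \sqrt{-2644801 + \frac{\left(-1228\right)^{2}}{25 \cdot 26}} = \sqrt{-2644801 + \frac{1507984}{650}} = \sqrt{-2644801 + 1507984 \cdot \frac{1}{650}} = \sqrt{-2644801 + \frac{753992}{325}} = \sqrt{- \frac{858806333}{325}} = \frac{11 i \sqrt{92268449}}{65}$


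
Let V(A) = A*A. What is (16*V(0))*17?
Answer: 0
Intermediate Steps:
V(A) = A²
(16*V(0))*17 = (16*0²)*17 = (16*0)*17 = 0*17 = 0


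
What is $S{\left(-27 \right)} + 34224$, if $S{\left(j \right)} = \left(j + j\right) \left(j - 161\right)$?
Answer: $44376$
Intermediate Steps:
$S{\left(j \right)} = 2 j \left(-161 + j\right)$
$S{\left(-27 \right)} + 34224 = 2 \left(-27\right) \left(-161 - 27\right) + 34224 = 2 \left(-27\right) \left(-188\right) + 34224 = 10152 + 34224 = 44376$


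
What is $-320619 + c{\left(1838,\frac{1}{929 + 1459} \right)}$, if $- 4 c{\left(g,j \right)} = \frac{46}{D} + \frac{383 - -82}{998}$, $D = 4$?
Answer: $- \frac{639961495}{1996} \approx -3.2062 \cdot 10^{5}$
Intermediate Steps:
$c{\left(g,j \right)} = - \frac{5971}{1996}$ ($c{\left(g,j \right)} = - \frac{\frac{46}{4} + \frac{383 - -82}{998}}{4} = - \frac{46 \cdot \frac{1}{4} + \left(383 + 82\right) \frac{1}{998}}{4} = - \frac{\frac{23}{2} + 465 \cdot \frac{1}{998}}{4} = - \frac{\frac{23}{2} + \frac{465}{998}}{4} = \left(- \frac{1}{4}\right) \frac{5971}{499} = - \frac{5971}{1996}$)
$-320619 + c{\left(1838,\frac{1}{929 + 1459} \right)} = -320619 - \frac{5971}{1996} = - \frac{639961495}{1996}$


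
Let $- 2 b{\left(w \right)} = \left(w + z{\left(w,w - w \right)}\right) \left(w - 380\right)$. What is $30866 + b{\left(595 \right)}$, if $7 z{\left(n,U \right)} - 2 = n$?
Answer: $- \frac{295853}{7} \approx -42265.0$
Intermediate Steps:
$z{\left(n,U \right)} = \frac{2}{7} + \frac{n}{7}$
$b{\left(w \right)} = - \frac{\left(-380 + w\right) \left(\frac{2}{7} + \frac{8 w}{7}\right)}{2}$ ($b{\left(w \right)} = - \frac{\left(w + \left(\frac{2}{7} + \frac{w}{7}\right)\right) \left(w - 380\right)}{2} = - \frac{\left(\frac{2}{7} + \frac{8 w}{7}\right) \left(-380 + w\right)}{2} = - \frac{\left(-380 + w\right) \left(\frac{2}{7} + \frac{8 w}{7}\right)}{2}$)
$30866 + b{\left(595 \right)} = 30866 + \left(\frac{380}{7} + 217 \cdot 595 - \frac{4 \cdot 595^{2}}{7}\right) = 30866 + \left(\frac{380}{7} + 129115 - 202300\right) = 30866 - \frac{511915}{7} = - \frac{295853}{7}$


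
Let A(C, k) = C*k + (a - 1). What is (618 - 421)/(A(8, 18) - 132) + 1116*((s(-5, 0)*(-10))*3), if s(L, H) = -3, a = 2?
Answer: 1305917/13 ≈ 1.0046e+5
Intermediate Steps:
A(C, k) = 1 + C*k (A(C, k) = C*k + (2 - 1) = C*k + 1 = 1 + C*k)
(618 - 421)/(A(8, 18) - 132) + 1116*((s(-5, 0)*(-10))*3) = (618 - 421)/((1 + 8*18) - 132) + 1116*(-3*(-10)*3) = 197/((1 + 144) - 132) + 1116*(30*3) = 197/(145 - 132) + 1116*90 = 197/13 + 100440 = 1305917/13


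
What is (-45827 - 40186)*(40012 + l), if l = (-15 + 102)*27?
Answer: -3643596693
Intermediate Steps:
l = 2349 (l = 87*27 = 2349)
(-45827 - 40186)*(40012 + l) = (-45827 - 40186)*(40012 + 2349) = -86013*42361 = -3643596693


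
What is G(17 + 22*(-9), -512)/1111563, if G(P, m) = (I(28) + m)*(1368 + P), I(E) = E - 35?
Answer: -205351/370521 ≈ -0.55422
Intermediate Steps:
I(E) = -35 + E
G(P, m) = (-7 + m)*(1368 + P) (G(P, m) = ((-35 + 28) + m)*(1368 + P) = (-7 + m)*(1368 + P))
G(17 + 22*(-9), -512)/1111563 = (-9576 - 7*(17 + 22*(-9)) + 1368*(-512) + (17 + 22*(-9))*(-512))/1111563 = (-9576 - 7*(17 - 198) - 700416 + (17 - 198)*(-512))*(1/1111563) = (-9576 - 7*(-181) - 700416 - 181*(-512))*(1/1111563) = (-9576 + 1267 - 700416 + 92672)*(1/1111563) = -616053*1/1111563 = -205351/370521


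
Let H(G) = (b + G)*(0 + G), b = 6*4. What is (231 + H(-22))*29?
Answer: 5423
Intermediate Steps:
b = 24
H(G) = G*(24 + G) (H(G) = (24 + G)*(0 + G) = (24 + G)*G = G*(24 + G))
(231 + H(-22))*29 = (231 - 22*(24 - 22))*29 = (231 - 22*2)*29 = (231 - 44)*29 = 187*29 = 5423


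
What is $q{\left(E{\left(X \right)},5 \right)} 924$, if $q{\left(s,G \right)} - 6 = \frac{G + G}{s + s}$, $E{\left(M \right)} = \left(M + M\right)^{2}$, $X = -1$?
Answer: $6699$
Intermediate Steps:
$E{\left(M \right)} = 4 M^{2}$ ($E{\left(M \right)} = \left(2 M\right)^{2} = 4 M^{2}$)
$q{\left(s,G \right)} = 6 + \frac{G}{s}$ ($q{\left(s,G \right)} = 6 + \frac{G + G}{s + s} = 6 + \frac{2 G}{2 s} = 6 + 2 G \frac{1}{2 s} = 6 + \frac{G}{s}$)
$q{\left(E{\left(X \right)},5 \right)} 924 = \left(6 + \frac{5}{4 \left(-1\right)^{2}}\right) 924 = \left(6 + \frac{5}{4 \cdot 1}\right) 924 = \left(6 + \frac{5}{4}\right) 924 = \frac{29}{4} \cdot 924 = 6699$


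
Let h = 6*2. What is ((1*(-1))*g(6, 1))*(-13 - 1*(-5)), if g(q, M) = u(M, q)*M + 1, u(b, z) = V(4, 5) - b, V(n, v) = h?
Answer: 96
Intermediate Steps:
h = 12
V(n, v) = 12
u(b, z) = 12 - b
g(q, M) = 1 + M*(12 - M) (g(q, M) = (12 - M)*M + 1 = M*(12 - M) + 1 = 1 + M*(12 - M))
((1*(-1))*g(6, 1))*(-13 - 1*(-5)) = ((1*(-1))*(1 - 1*1*(-12 + 1)))*(-13 - 1*(-5)) = (-(1 - 1*1*(-11)))*(-13 + 5) = -(1 + 11)*(-8) = -1*12*(-8) = -12*(-8) = 96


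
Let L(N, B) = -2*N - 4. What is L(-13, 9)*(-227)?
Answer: -4994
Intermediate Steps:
L(N, B) = -4 - 2*N
L(-13, 9)*(-227) = (-4 - 2*(-13))*(-227) = (-4 + 26)*(-227) = 22*(-227) = -4994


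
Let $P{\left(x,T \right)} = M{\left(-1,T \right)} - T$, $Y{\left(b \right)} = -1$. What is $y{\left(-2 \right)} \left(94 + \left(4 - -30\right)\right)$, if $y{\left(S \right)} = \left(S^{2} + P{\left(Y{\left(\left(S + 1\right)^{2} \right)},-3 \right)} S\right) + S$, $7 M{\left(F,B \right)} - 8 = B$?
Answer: $- \frac{4864}{7} \approx -694.86$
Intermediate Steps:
$M{\left(F,B \right)} = \frac{8}{7} + \frac{B}{7}$
$P{\left(x,T \right)} = \frac{8}{7} - \frac{6 T}{7}$ ($P{\left(x,T \right)} = \left(\frac{8}{7} + \frac{T}{7}\right) - T = \frac{8}{7} - \frac{6 T}{7}$)
$y{\left(S \right)} = S^{2} + \frac{33 S}{7}$ ($y{\left(S \right)} = \left(S^{2} + \left(\frac{8}{7} - - \frac{18}{7}\right) S\right) + S = \left(S^{2} + \left(\frac{8}{7} + \frac{18}{7}\right) S\right) + S = \left(S^{2} + \frac{26 S}{7}\right) + S = S^{2} + \frac{33 S}{7}$)
$y{\left(-2 \right)} \left(94 + \left(4 - -30\right)\right) = \frac{1}{7} \left(-2\right) \left(33 + 7 \left(-2\right)\right) \left(94 + \left(4 - -30\right)\right) = \frac{1}{7} \left(-2\right) \left(33 - 14\right) \left(94 + \left(4 + 30\right)\right) = \frac{1}{7} \left(-2\right) 19 \left(94 + 34\right) = \left(- \frac{38}{7}\right) 128 = - \frac{4864}{7}$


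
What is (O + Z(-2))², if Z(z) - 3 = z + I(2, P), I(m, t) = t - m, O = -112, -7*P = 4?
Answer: 632025/49 ≈ 12898.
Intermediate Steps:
P = -4/7 (P = -⅐*4 = -4/7 ≈ -0.57143)
Z(z) = 3/7 + z (Z(z) = 3 + (z + (-4/7 - 1*2)) = 3 + (z + (-4/7 - 2)) = 3 + (z - 18/7) = 3 + (-18/7 + z) = 3/7 + z)
(O + Z(-2))² = (-112 + (3/7 - 2))² = (-112 - 11/7)² = (-795/7)² = 632025/49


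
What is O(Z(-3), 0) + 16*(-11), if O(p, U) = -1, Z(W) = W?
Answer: -177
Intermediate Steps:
O(Z(-3), 0) + 16*(-11) = -1 + 16*(-11) = -1 - 176 = -177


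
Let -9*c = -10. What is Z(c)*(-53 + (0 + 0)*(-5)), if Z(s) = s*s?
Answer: -5300/81 ≈ -65.432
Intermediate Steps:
c = 10/9 (c = -⅑*(-10) = 10/9 ≈ 1.1111)
Z(s) = s²
Z(c)*(-53 + (0 + 0)*(-5)) = (10/9)²*(-53 + (0 + 0)*(-5)) = 100*(-53 + 0*(-5))/81 = 100*(-53 + 0)/81 = (100/81)*(-53) = -5300/81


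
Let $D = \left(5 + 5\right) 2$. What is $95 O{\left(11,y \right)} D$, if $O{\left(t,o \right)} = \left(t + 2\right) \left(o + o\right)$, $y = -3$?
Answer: $-148200$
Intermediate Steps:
$O{\left(t,o \right)} = 2 o \left(2 + t\right)$ ($O{\left(t,o \right)} = \left(2 + t\right) 2 o = 2 o \left(2 + t\right)$)
$D = 20$ ($D = 10 \cdot 2 = 20$)
$95 O{\left(11,y \right)} D = 95 \cdot 2 \left(-3\right) \left(2 + 11\right) 20 = 95 \cdot 2 \left(-3\right) 13 \cdot 20 = 95 \left(-78\right) 20 = \left(-7410\right) 20 = -148200$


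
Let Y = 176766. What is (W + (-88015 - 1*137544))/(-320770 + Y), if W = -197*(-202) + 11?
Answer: 92877/72002 ≈ 1.2899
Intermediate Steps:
W = 39805 (W = 39794 + 11 = 39805)
(W + (-88015 - 1*137544))/(-320770 + Y) = (39805 + (-88015 - 1*137544))/(-320770 + 176766) = (39805 + (-88015 - 137544))/(-144004) = (39805 - 225559)*(-1/144004) = -185754*(-1/144004) = 92877/72002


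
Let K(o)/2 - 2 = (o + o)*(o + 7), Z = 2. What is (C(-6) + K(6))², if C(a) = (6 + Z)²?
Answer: 144400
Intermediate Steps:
K(o) = 4 + 4*o*(7 + o) (K(o) = 4 + 2*((o + o)*(o + 7)) = 4 + 2*((2*o)*(7 + o)) = 4 + 2*(2*o*(7 + o)) = 4 + 4*o*(7 + o))
C(a) = 64 (C(a) = (6 + 2)² = 8² = 64)
(C(-6) + K(6))² = (64 + (4 + 4*6² + 28*6))² = (64 + (4 + 4*36 + 168))² = (64 + (4 + 144 + 168))² = (64 + 316)² = 380² = 144400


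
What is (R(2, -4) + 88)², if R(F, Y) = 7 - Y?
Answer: 9801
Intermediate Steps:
(R(2, -4) + 88)² = ((7 - 1*(-4)) + 88)² = ((7 + 4) + 88)² = (11 + 88)² = 99² = 9801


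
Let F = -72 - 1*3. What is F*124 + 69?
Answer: -9231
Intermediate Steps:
F = -75 (F = -72 - 3 = -75)
F*124 + 69 = -75*124 + 69 = -9300 + 69 = -9231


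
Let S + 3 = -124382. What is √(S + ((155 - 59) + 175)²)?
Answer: 16*I*√199 ≈ 225.71*I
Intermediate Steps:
S = -124385 (S = -3 - 124382 = -124385)
√(S + ((155 - 59) + 175)²) = √(-124385 + ((155 - 59) + 175)²) = √(-124385 + (96 + 175)²) = √(-124385 + 271²) = √(-124385 + 73441) = √(-50944) = 16*I*√199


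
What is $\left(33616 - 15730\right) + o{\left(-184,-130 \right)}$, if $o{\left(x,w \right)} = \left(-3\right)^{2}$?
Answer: $17895$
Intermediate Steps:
$o{\left(x,w \right)} = 9$
$\left(33616 - 15730\right) + o{\left(-184,-130 \right)} = \left(33616 - 15730\right) + 9 = 17886 + 9 = 17895$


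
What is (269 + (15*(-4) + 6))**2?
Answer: 46225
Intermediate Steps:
(269 + (15*(-4) + 6))**2 = (269 + (-60 + 6))**2 = (269 - 54)**2 = 215**2 = 46225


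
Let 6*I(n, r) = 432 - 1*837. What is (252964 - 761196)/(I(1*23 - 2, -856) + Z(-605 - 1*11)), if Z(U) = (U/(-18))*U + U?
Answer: 9148176/391759 ≈ 23.352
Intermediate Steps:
Z(U) = U - U**2/18 (Z(U) = (U*(-1/18))*U + U = (-U/18)*U + U = -U**2/18 + U = U - U**2/18)
I(n, r) = -135/2 (I(n, r) = (432 - 1*837)/6 = (432 - 837)/6 = (1/6)*(-405) = -135/2)
(252964 - 761196)/(I(1*23 - 2, -856) + Z(-605 - 1*11)) = (252964 - 761196)/(-135/2 + (-605 - 1*11)*(18 - (-605 - 1*11))/18) = -508232/(-135/2 + (-605 - 11)*(18 - (-605 - 11))/18) = -508232/(-135/2 + (1/18)*(-616)*(18 - 1*(-616))) = -508232/(-135/2 + (1/18)*(-616)*(18 + 616)) = -508232/(-135/2 + (1/18)*(-616)*634) = -508232/(-135/2 - 195272/9) = -508232/(-391759/18) = -508232*(-18/391759) = 9148176/391759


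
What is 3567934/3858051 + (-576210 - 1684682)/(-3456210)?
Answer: 1169675878424/740790802595 ≈ 1.5790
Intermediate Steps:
3567934/3858051 + (-576210 - 1684682)/(-3456210) = 3567934*(1/3858051) - 2260892*(-1/3456210) = 3567934/3858051 + 1130446/1728105 = 1169675878424/740790802595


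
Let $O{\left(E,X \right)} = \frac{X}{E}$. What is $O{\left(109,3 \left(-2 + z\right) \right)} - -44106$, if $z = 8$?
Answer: $\frac{4807572}{109} \approx 44106.0$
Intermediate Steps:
$O{\left(109,3 \left(-2 + z\right) \right)} - -44106 = \frac{3 \left(-2 + 8\right)}{109} - -44106 = 3 \cdot 6 \cdot \frac{1}{109} + 44106 = 18 \cdot \frac{1}{109} + 44106 = \frac{18}{109} + 44106 = \frac{4807572}{109}$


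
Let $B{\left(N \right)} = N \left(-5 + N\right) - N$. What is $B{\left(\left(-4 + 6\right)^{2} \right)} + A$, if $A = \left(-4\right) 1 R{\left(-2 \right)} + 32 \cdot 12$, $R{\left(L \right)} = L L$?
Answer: $360$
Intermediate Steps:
$R{\left(L \right)} = L^{2}$
$B{\left(N \right)} = - N + N \left(-5 + N\right)$
$A = 368$ ($A = \left(-4\right) 1 \left(-2\right)^{2} + 32 \cdot 12 = \left(-4\right) 4 + 384 = -16 + 384 = 368$)
$B{\left(\left(-4 + 6\right)^{2} \right)} + A = \left(-4 + 6\right)^{2} \left(-6 + \left(-4 + 6\right)^{2}\right) + 368 = 2^{2} \left(-6 + 2^{2}\right) + 368 = 4 \left(-6 + 4\right) + 368 = 4 \left(-2\right) + 368 = -8 + 368 = 360$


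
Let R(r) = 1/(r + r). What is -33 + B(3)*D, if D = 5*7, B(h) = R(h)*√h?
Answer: -33 + 35*√3/6 ≈ -22.896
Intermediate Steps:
R(r) = 1/(2*r)
B(h) = 1/(2*√h) (B(h) = (1/(2*h))*√h = 1/(2*√h))
D = 35
-33 + B(3)*D = -33 + (1/(2*√3))*35 = -33 + ((√3/3)/2)*35 = -33 + (√3/6)*35 = -33 + 35*√3/6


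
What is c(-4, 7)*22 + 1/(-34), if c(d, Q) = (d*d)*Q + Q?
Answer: 89011/34 ≈ 2618.0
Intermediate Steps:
c(d, Q) = Q + Q*d² (c(d, Q) = d²*Q + Q = Q*d² + Q = Q + Q*d²)
c(-4, 7)*22 + 1/(-34) = (7*(1 + (-4)²))*22 + 1/(-34) = (7*(1 + 16))*22 - 1/34 = (7*17)*22 - 1/34 = 119*22 - 1/34 = 2618 - 1/34 = 89011/34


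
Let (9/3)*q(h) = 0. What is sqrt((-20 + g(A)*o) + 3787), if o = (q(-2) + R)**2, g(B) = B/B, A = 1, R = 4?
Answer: sqrt(3783) ≈ 61.506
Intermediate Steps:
q(h) = 0 (q(h) = (1/3)*0 = 0)
g(B) = 1
o = 16 (o = (0 + 4)**2 = 4**2 = 16)
sqrt((-20 + g(A)*o) + 3787) = sqrt((-20 + 1*16) + 3787) = sqrt((-20 + 16) + 3787) = sqrt(-4 + 3787) = sqrt(3783)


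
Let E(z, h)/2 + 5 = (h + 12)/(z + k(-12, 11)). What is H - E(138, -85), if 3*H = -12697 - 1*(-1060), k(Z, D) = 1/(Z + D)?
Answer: -529907/137 ≈ -3867.9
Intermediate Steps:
k(Z, D) = 1/(D + Z)
E(z, h) = -10 + 2*(12 + h)/(-1 + z) (E(z, h) = -10 + 2*((h + 12)/(z + 1/(11 - 12))) = -10 + 2*((12 + h)/(z + 1/(-1))) = -10 + 2*((12 + h)/(z - 1)) = -10 + 2*((12 + h)/(-1 + z)) = -10 + 2*(12 + h)/(-1 + z))
H = -3879 (H = (-12697 - 1*(-1060))/3 = (-12697 + 1060)/3 = (⅓)*(-11637) = -3879)
H - E(138, -85) = -3879 - 2*(17 - 85 - 5*138)/(-1 + 138) = -3879 - 2*(17 - 85 - 690)/137 = -3879 - 2*(-758)/137 = -3879 - 1*(-1516/137) = -3879 + 1516/137 = -529907/137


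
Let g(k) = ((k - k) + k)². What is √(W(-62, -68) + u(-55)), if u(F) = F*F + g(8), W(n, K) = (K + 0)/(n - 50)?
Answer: √605563/14 ≈ 55.584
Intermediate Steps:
g(k) = k² (g(k) = (0 + k)² = k²)
W(n, K) = K/(-50 + n)
u(F) = 64 + F² (u(F) = F*F + 8² = F² + 64 = 64 + F²)
√(W(-62, -68) + u(-55)) = √(-68/(-50 - 62) + (64 + (-55)²)) = √(-68/(-112) + (64 + 3025)) = √(-68*(-1/112) + 3089) = √(17/28 + 3089) = √(86509/28) = √605563/14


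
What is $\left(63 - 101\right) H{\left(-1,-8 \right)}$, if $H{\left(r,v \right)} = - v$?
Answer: $-304$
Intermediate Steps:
$\left(63 - 101\right) H{\left(-1,-8 \right)} = \left(63 - 101\right) \left(\left(-1\right) \left(-8\right)\right) = \left(-38\right) 8 = -304$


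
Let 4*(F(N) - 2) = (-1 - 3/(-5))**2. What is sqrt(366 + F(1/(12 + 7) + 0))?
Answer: sqrt(9201)/5 ≈ 19.184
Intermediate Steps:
F(N) = 51/25 (F(N) = 2 + (-1 - 3/(-5))**2/4 = 2 + (-1 - 3*(-1/5))**2/4 = 2 + (-1 + 3/5)**2/4 = 2 + (-2/5)**2/4 = 2 + (1/4)*(4/25) = 2 + 1/25 = 51/25)
sqrt(366 + F(1/(12 + 7) + 0)) = sqrt(366 + 51/25) = sqrt(9201/25) = sqrt(9201)/5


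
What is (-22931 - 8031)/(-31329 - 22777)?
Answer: 15481/27053 ≈ 0.57225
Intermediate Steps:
(-22931 - 8031)/(-31329 - 22777) = -30962/(-54106) = -30962*(-1/54106) = 15481/27053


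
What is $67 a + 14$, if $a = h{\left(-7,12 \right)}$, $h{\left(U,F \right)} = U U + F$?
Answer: $4101$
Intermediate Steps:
$h{\left(U,F \right)} = F + U^{2}$ ($h{\left(U,F \right)} = U^{2} + F = F + U^{2}$)
$a = 61$ ($a = 12 + \left(-7\right)^{2} = 12 + 49 = 61$)
$67 a + 14 = 67 \cdot 61 + 14 = 4087 + 14 = 4101$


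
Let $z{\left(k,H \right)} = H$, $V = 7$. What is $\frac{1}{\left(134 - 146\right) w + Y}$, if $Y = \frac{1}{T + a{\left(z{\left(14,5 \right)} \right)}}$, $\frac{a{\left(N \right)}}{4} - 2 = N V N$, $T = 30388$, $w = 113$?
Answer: $- \frac{31096}{42166175} \approx -0.00073746$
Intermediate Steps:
$a{\left(N \right)} = 8 + 28 N^{2}$ ($a{\left(N \right)} = 8 + 4 N 7 N = 8 + 4 \cdot 7 N N = 8 + 4 \cdot 7 N^{2} = 8 + 28 N^{2}$)
$Y = \frac{1}{31096}$ ($Y = \frac{1}{30388 + \left(8 + 28 \cdot 5^{2}\right)} = \frac{1}{30388 + \left(8 + 28 \cdot 25\right)} = \frac{1}{30388 + \left(8 + 700\right)} = \frac{1}{30388 + 708} = \frac{1}{31096} \approx 3.2158 \cdot 10^{-5}$)
$\frac{1}{\left(134 - 146\right) w + Y} = \frac{1}{\left(134 - 146\right) 113 + \frac{1}{31096}} = \frac{1}{\left(-12\right) 113 + \frac{1}{31096}} = \frac{1}{-1356 + \frac{1}{31096}} = \frac{1}{- \frac{42166175}{31096}} = - \frac{31096}{42166175}$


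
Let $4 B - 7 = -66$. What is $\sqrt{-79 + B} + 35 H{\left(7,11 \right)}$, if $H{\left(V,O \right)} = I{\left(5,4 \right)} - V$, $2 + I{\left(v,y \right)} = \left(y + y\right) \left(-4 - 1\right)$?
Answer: $-1715 + \frac{5 i \sqrt{15}}{2} \approx -1715.0 + 9.6825 i$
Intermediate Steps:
$B = - \frac{59}{4}$ ($B = \frac{7}{4} + \frac{1}{4} \left(-66\right) = \frac{7}{4} - \frac{33}{2} = - \frac{59}{4} \approx -14.75$)
$I{\left(v,y \right)} = -2 - 10 y$ ($I{\left(v,y \right)} = -2 + \left(y + y\right) \left(-4 - 1\right) = -2 + 2 y \left(-5\right) = -2 - 10 y$)
$H{\left(V,O \right)} = -42 - V$ ($H{\left(V,O \right)} = \left(-2 - 40\right) - V = -42 - V$)
$\sqrt{-79 + B} + 35 H{\left(7,11 \right)} = \sqrt{-79 - \frac{59}{4}} + 35 \left(-42 - 7\right) = \sqrt{- \frac{375}{4}} + 35 \left(-42 - 7\right) = \frac{5 i \sqrt{15}}{2} + 35 \left(-49\right) = \frac{5 i \sqrt{15}}{2} - 1715 = -1715 + \frac{5 i \sqrt{15}}{2}$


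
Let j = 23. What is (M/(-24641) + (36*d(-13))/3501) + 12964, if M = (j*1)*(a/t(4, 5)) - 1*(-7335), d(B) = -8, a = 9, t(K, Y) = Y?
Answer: 621304032522/47926745 ≈ 12964.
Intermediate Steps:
M = 36882/5 (M = (23*1)*(9/5) - 1*(-7335) = 23*(9*(1/5)) + 7335 = 23*(9/5) + 7335 = 207/5 + 7335 = 36882/5 ≈ 7376.4)
(M/(-24641) + (36*d(-13))/3501) + 12964 = ((36882/5)/(-24641) + (36*(-8))/3501) + 12964 = ((36882/5)*(-1/24641) - 288*1/3501) + 12964 = (-36882/123205 - 32/389) + 12964 = -18289658/47926745 + 12964 = 621304032522/47926745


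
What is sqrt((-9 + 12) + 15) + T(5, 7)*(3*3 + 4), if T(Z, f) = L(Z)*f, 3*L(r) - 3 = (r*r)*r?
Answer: 11648/3 + 3*sqrt(2) ≈ 3886.9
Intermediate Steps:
L(r) = 1 + r**3/3 (L(r) = 1 + ((r*r)*r)/3 = 1 + (r**2*r)/3 = 1 + r**3/3)
T(Z, f) = f*(1 + Z**3/3) (T(Z, f) = (1 + Z**3/3)*f = f*(1 + Z**3/3))
sqrt((-9 + 12) + 15) + T(5, 7)*(3*3 + 4) = sqrt((-9 + 12) + 15) + ((1/3)*7*(3 + 5**3))*(3*3 + 4) = sqrt(3 + 15) + ((1/3)*7*(3 + 125))*(9 + 4) = sqrt(18) + ((1/3)*7*128)*13 = 3*sqrt(2) + (896/3)*13 = 3*sqrt(2) + 11648/3 = 11648/3 + 3*sqrt(2)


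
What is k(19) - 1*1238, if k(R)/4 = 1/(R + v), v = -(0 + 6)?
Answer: -16090/13 ≈ -1237.7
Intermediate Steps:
v = -6 (v = -1*6 = -6)
k(R) = 4/(-6 + R) (k(R) = 4/(R - 6) = 4/(-6 + R))
k(19) - 1*1238 = 4/(-6 + 19) - 1*1238 = 4/13 - 1238 = -16090/13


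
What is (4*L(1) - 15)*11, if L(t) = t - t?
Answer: -165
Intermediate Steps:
L(t) = 0
(4*L(1) - 15)*11 = (4*0 - 15)*11 = (0 - 15)*11 = -15*11 = -165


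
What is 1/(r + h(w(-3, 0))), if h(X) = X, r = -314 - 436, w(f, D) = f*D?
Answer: -1/750 ≈ -0.0013333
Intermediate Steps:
w(f, D) = D*f
r = -750
1/(r + h(w(-3, 0))) = 1/(-750 + 0*(-3)) = 1/(-750 + 0) = 1/(-750) = -1/750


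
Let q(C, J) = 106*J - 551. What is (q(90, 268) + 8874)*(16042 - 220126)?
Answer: -7496209404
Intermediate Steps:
q(C, J) = -551 + 106*J
(q(90, 268) + 8874)*(16042 - 220126) = ((-551 + 106*268) + 8874)*(16042 - 220126) = ((-551 + 28408) + 8874)*(-204084) = (27857 + 8874)*(-204084) = 36731*(-204084) = -7496209404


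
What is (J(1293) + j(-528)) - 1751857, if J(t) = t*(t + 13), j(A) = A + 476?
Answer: -63251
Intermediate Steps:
j(A) = 476 + A
J(t) = t*(13 + t)
(J(1293) + j(-528)) - 1751857 = (1293*(13 + 1293) + (476 - 528)) - 1751857 = (1293*1306 - 52) - 1751857 = (1688658 - 52) - 1751857 = 1688606 - 1751857 = -63251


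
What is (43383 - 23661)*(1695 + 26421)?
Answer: 554503752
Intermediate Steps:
(43383 - 23661)*(1695 + 26421) = 19722*28116 = 554503752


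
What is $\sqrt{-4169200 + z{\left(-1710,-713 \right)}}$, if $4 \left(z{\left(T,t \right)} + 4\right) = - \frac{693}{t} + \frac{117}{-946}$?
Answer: $\frac{i \sqrt{7587076228502387078}}{1348996} \approx 2041.9 i$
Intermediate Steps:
$z{\left(T,t \right)} = - \frac{15253}{3784} - \frac{693}{4 t}$ ($z{\left(T,t \right)} = -4 + \frac{- \frac{693}{t} + \frac{117}{-946}}{4} = -4 + \frac{- \frac{693}{t} + 117 \left(- \frac{1}{946}\right)}{4} = -4 + \frac{- \frac{693}{t} - \frac{117}{946}}{4} = -4 + \frac{- \frac{117}{946} - \frac{693}{t}}{4} = -4 - \left(\frac{117}{3784} + \frac{693}{4 t}\right) = - \frac{15253}{3784} - \frac{693}{4 t}$)
$\sqrt{-4169200 + z{\left(-1710,-713 \right)}} = \sqrt{-4169200 + \frac{7 \left(-93654 - -1553627\right)}{3784 \left(-713\right)}} = \sqrt{-4169200 + \frac{7}{3784} \left(- \frac{1}{713}\right) \left(-93654 + 1553627\right)} = \sqrt{-4169200 + \frac{7}{3784} \left(- \frac{1}{713}\right) 1459973} = \sqrt{-4169200 - \frac{10219811}{2697992}} = \sqrt{- \frac{11248478466211}{2697992}} = \frac{i \sqrt{7587076228502387078}}{1348996}$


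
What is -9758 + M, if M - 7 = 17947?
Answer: 8196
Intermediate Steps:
M = 17954 (M = 7 + 17947 = 17954)
-9758 + M = -9758 + 17954 = 8196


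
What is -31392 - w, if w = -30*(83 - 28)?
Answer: -29742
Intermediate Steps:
w = -1650 (w = -30*55 = -1650)
-31392 - w = -31392 - 1*(-1650) = -31392 + 1650 = -29742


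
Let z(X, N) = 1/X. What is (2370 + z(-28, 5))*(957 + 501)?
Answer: 48375711/14 ≈ 3.4554e+6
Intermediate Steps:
(2370 + z(-28, 5))*(957 + 501) = (2370 + 1/(-28))*(957 + 501) = (2370 - 1/28)*1458 = (66359/28)*1458 = 48375711/14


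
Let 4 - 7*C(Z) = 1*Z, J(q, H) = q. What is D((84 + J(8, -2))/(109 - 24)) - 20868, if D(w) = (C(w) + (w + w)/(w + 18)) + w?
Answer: -10068970908/482545 ≈ -20866.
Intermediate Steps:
C(Z) = 4/7 - Z/7
D(w) = 4/7 + 6*w/7 + 2*w/(18 + w) (D(w) = ((4/7 - w/7) + (w + w)/(w + 18)) + w = ((4/7 - w/7) + (2*w)/(18 + w)) + w = ((4/7 - w/7) + 2*w/(18 + w)) + w = (4/7 - w/7 + 2*w/(18 + w)) + w = 4/7 + 6*w/7 + 2*w/(18 + w))
D((84 + J(8, -2))/(109 - 24)) - 20868 = 6*(12 + ((84 + 8)/(109 - 24))² + 21*((84 + 8)/(109 - 24)))/(7*(18 + (84 + 8)/(109 - 24))) - 20868 = 6*(12 + (92/85)² + 21*(92/85))/(7*(18 + 92/85)) - 20868 = 6*(12 + 8464/7225 + 1932/85)/(7*(1622/85)) - 20868 = (6/7)*(85/1622)*(259384/7225) - 20868 = 778152/482545 - 20868 = -10068970908/482545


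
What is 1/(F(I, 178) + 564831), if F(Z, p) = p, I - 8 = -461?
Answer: 1/565009 ≈ 1.7699e-6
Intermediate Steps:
I = -453 (I = 8 - 461 = -453)
1/(F(I, 178) + 564831) = 1/(178 + 564831) = 1/565009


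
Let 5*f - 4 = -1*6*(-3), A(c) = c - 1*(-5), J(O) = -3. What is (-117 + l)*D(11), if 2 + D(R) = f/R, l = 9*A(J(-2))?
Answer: 792/5 ≈ 158.40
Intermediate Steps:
A(c) = 5 + c (A(c) = c + 5 = 5 + c)
l = 18 (l = 9*(5 - 3) = 9*2 = 18)
f = 22/5 (f = ⅘ + (-1*6*(-3))/5 = ⅘ + (-6*(-3))/5 = ⅘ + (⅕)*18 = ⅘ + 18/5 = 22/5 ≈ 4.4000)
D(R) = -2 + 22/(5*R)
(-117 + l)*D(11) = (-117 + 18)*(-2 + (22/5)/11) = -99*(-2 + (22/5)*(1/11)) = -99*(-2 + ⅖) = -99*(-8/5) = 792/5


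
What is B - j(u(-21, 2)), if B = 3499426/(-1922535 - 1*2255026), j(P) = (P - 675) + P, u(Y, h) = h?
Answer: 2799644005/4177561 ≈ 670.16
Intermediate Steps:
j(P) = -675 + 2*P (j(P) = (-675 + P) + P = -675 + 2*P)
B = -3499426/4177561 (B = 3499426/(-1922535 - 2255026) = 3499426/(-4177561) = 3499426*(-1/4177561) = -3499426/4177561 ≈ -0.83767)
B - j(u(-21, 2)) = -3499426/4177561 - (-675 + 2*2) = -3499426/4177561 - (-675 + 4) = -3499426/4177561 - 1*(-671) = -3499426/4177561 + 671 = 2799644005/4177561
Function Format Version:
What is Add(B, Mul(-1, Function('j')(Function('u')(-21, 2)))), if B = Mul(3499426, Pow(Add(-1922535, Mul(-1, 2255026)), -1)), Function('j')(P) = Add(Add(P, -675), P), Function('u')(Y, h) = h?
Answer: Rational(2799644005, 4177561) ≈ 670.16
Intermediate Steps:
Function('j')(P) = Add(-675, Mul(2, P)) (Function('j')(P) = Add(Add(-675, P), P) = Add(-675, Mul(2, P)))
B = Rational(-3499426, 4177561) (B = Mul(3499426, Pow(Add(-1922535, -2255026), -1)) = Mul(3499426, Pow(-4177561, -1)) = Mul(3499426, Rational(-1, 4177561)) = Rational(-3499426, 4177561) ≈ -0.83767)
Add(B, Mul(-1, Function('j')(Function('u')(-21, 2)))) = Add(Rational(-3499426, 4177561), Mul(-1, Add(-675, Mul(2, 2)))) = Add(Rational(-3499426, 4177561), Mul(-1, Add(-675, 4))) = Add(Rational(-3499426, 4177561), Mul(-1, -671)) = Add(Rational(-3499426, 4177561), 671) = Rational(2799644005, 4177561)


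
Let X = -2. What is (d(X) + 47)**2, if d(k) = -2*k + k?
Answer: 2401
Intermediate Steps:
d(k) = -k
(d(X) + 47)**2 = (-1*(-2) + 47)**2 = (2 + 47)**2 = 49**2 = 2401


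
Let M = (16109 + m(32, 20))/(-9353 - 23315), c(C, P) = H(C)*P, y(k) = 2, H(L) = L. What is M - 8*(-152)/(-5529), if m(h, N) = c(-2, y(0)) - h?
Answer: -6767995/9506388 ≈ -0.71194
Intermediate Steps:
c(C, P) = C*P
m(h, N) = -4 - h (m(h, N) = -2*2 - h = -4 - h)
M = -16073/32668 (M = (16109 + (-4 - 1*32))/(-9353 - 23315) = (16109 + (-4 - 32))/(-32668) = (16109 - 36)*(-1/32668) = 16073*(-1/32668) = -16073/32668 ≈ -0.49201)
M - 8*(-152)/(-5529) = -16073/32668 - 8*(-152)/(-5529) = -16073/32668 - (-1216)*(-1)/5529 = -16073/32668 - 1*64/291 = -16073/32668 - 64/291 = -6767995/9506388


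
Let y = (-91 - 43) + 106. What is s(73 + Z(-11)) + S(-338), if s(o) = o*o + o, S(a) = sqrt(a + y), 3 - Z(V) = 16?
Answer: 3660 + I*sqrt(366) ≈ 3660.0 + 19.131*I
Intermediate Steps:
Z(V) = -13 (Z(V) = 3 - 1*16 = 3 - 16 = -13)
y = -28 (y = -134 + 106 = -28)
S(a) = sqrt(-28 + a) (S(a) = sqrt(a - 28) = sqrt(-28 + a))
s(o) = o + o**2 (s(o) = o**2 + o = o + o**2)
s(73 + Z(-11)) + S(-338) = (73 - 13)*(1 + (73 - 13)) + sqrt(-28 - 338) = 60*(1 + 60) + sqrt(-366) = 60*61 + I*sqrt(366) = 3660 + I*sqrt(366)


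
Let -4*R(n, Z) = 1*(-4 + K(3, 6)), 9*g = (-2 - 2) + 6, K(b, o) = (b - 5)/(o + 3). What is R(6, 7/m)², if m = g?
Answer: 361/324 ≈ 1.1142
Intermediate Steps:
K(b, o) = (-5 + b)/(3 + o)
g = 2/9 (g = ((-2 - 2) + 6)/9 = (-4 + 6)/9 = (⅑)*2 = 2/9 ≈ 0.22222)
m = 2/9 ≈ 0.22222
R(n, Z) = 19/18 (R(n, Z) = -(-4 + (-5 + 3)/(3 + 6))/4 = -(-4 - 2/9)/4 = -(-38)/(4*9) = -¼*(-38/9) = 19/18)
R(6, 7/m)² = (19/18)² = 361/324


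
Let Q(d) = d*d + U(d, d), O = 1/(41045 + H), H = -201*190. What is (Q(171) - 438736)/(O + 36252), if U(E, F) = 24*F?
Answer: -1157391305/103499461 ≈ -11.183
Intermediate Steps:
H = -38190
O = 1/2855 (O = 1/(41045 - 38190) = 1/2855 ≈ 0.00035026)
Q(d) = d² + 24*d (Q(d) = d*d + 24*d = d² + 24*d)
(Q(171) - 438736)/(O + 36252) = (171*(24 + 171) - 438736)/(1/2855 + 36252) = (171*195 - 438736)/(103499461/2855) = (33345 - 438736)*(2855/103499461) = -405391*2855/103499461 = -1157391305/103499461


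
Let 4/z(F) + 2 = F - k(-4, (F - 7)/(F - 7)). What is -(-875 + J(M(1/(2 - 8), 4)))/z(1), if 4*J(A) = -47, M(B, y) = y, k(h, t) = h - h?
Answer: -3547/16 ≈ -221.69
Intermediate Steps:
k(h, t) = 0
z(F) = 4/(-2 + F) (z(F) = 4/(-2 + (F - 1*0)) = 4/(-2 + (F + 0)) = 4/(-2 + F))
J(A) = -47/4 (J(A) = (¼)*(-47) = -47/4)
-(-875 + J(M(1/(2 - 8), 4)))/z(1) = -(-875 - 47/4)/(4/(-2 + 1)) = -(-3547)/(4*(4/(-1))) = -(-3547)/(4*(4*(-1))) = -(-3547)/(4*(-4)) = -(-3547)*(-1)/(4*4) = -1*3547/16 = -3547/16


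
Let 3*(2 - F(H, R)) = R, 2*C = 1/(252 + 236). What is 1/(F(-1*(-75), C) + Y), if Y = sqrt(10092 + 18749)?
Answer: -17143440/247224918719 + 8573184*sqrt(28841)/247224918719 ≈ 0.0058198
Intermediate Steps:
C = 1/976 (C = 1/(2*(252 + 236)) = (1/2)/488 = (1/2)*(1/488) = 1/976 ≈ 0.0010246)
F(H, R) = 2 - R/3
Y = sqrt(28841) ≈ 169.83
1/(F(-1*(-75), C) + Y) = 1/((2 - 1/3*1/976) + sqrt(28841)) = 1/((2 - 1/2928) + sqrt(28841)) = 1/(5855/2928 + sqrt(28841))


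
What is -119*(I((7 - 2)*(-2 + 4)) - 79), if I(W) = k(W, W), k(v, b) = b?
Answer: 8211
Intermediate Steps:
I(W) = W
-119*(I((7 - 2)*(-2 + 4)) - 79) = -119*((7 - 2)*(-2 + 4) - 79) = -119*(5*2 - 79) = -119*(10 - 79) = -119*(-69) = 8211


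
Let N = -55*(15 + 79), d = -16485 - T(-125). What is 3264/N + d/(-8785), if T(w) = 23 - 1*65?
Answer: 804801/648835 ≈ 1.2404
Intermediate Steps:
T(w) = -42 (T(w) = 23 - 65 = -42)
d = -16443 (d = -16485 - 1*(-42) = -16485 + 42 = -16443)
N = -5170 (N = -55*94 = -5170)
3264/N + d/(-8785) = 3264/(-5170) - 16443/(-8785) = 3264*(-1/5170) - 16443*(-1/8785) = -1632/2585 + 2349/1255 = 804801/648835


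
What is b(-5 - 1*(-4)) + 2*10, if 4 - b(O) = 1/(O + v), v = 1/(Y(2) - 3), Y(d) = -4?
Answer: 199/8 ≈ 24.875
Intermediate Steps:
v = -1/7 (v = 1/(-4 - 3) = 1/(-7) = -1/7 ≈ -0.14286)
b(O) = 4 - 1/(-1/7 + O) (b(O) = 4 - 1/(O - 1/7) = 4 - 1/(-1/7 + O))
b(-5 - 1*(-4)) + 2*10 = (-11 + 28*(-5 - 1*(-4)))/(-1 + 7*(-5 - 1*(-4))) + 2*10 = (-11 + 28*(-5 + 4))/(-1 + 7*(-5 + 4)) + 20 = (-11 + 28*(-1))/(-1 + 7*(-1)) + 20 = (-11 - 28)/(-1 - 7) + 20 = -39/(-8) + 20 = -1/8*(-39) + 20 = 39/8 + 20 = 199/8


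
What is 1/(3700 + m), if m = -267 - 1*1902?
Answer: 1/1531 ≈ 0.00065317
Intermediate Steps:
m = -2169 (m = -267 - 1902 = -2169)
1/(3700 + m) = 1/(3700 - 2169) = 1/1531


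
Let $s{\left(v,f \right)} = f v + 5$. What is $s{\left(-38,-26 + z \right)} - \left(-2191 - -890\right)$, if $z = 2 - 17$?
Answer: $2864$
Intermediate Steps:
$z = -15$ ($z = 2 - 17 = -15$)
$s{\left(v,f \right)} = 5 + f v$
$s{\left(-38,-26 + z \right)} - \left(-2191 - -890\right) = \left(5 + \left(-26 - 15\right) \left(-38\right)\right) - \left(-2191 - -890\right) = \left(5 - -1558\right) - \left(-2191 + 890\right) = \left(5 + 1558\right) - -1301 = 1563 + 1301 = 2864$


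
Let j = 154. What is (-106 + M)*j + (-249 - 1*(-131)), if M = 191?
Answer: 12972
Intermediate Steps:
(-106 + M)*j + (-249 - 1*(-131)) = (-106 + 191)*154 + (-249 - 1*(-131)) = 85*154 + (-249 + 131) = 13090 - 118 = 12972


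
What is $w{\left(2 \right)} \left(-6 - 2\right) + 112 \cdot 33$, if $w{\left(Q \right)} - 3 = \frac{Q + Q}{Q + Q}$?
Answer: $3664$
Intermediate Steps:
$w{\left(Q \right)} = 4$ ($w{\left(Q \right)} = 3 + \frac{Q + Q}{Q + Q} = 3 + \frac{2 Q}{2 Q} = 3 + 2 Q \frac{1}{2 Q} = 3 + 1 = 4$)
$w{\left(2 \right)} \left(-6 - 2\right) + 112 \cdot 33 = 4 \left(-6 - 2\right) + 112 \cdot 33 = 4 \left(-8\right) + 3696 = -32 + 3696 = 3664$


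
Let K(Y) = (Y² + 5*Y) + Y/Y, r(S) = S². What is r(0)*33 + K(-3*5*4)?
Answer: 3301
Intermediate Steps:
K(Y) = 1 + Y² + 5*Y (K(Y) = (Y² + 5*Y) + 1 = 1 + Y² + 5*Y)
r(0)*33 + K(-3*5*4) = 0²*33 + (1 + (-3*5*4)² + 5*(-3*5*4)) = 0*33 + (1 + (-15*4)² + 5*(-15*4)) = 0 + (1 + (-60)² + 5*(-60)) = 0 + (1 + 3600 - 300) = 0 + 3301 = 3301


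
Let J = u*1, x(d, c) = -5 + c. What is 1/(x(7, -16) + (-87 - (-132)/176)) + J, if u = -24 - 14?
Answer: -16306/429 ≈ -38.009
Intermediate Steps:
u = -38
J = -38 (J = -38*1 = -38)
1/(x(7, -16) + (-87 - (-132)/176)) + J = 1/((-5 - 16) + (-87 - (-132)/176)) - 38 = 1/(-21 + (-87 - (-132)/176)) - 38 = 1/(-21 + (-87 - 1*(-¾))) - 38 = 1/(-21 + (-87 + ¾)) - 38 = 1/(-21 - 345/4) - 38 = 1/(-429/4) - 38 = -4/429 - 38 = -16306/429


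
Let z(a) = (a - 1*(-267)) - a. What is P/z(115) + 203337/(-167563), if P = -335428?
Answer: -56259612943/44739321 ≈ -1257.5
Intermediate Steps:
z(a) = 267 (z(a) = (a + 267) - a = (267 + a) - a = 267)
P/z(115) + 203337/(-167563) = -335428/267 + 203337/(-167563) = -335428*1/267 + 203337*(-1/167563) = -335428/267 - 203337/167563 = -56259612943/44739321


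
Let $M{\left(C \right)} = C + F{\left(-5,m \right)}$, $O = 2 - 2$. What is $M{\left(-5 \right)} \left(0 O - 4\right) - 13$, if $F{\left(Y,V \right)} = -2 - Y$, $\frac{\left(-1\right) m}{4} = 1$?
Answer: $-5$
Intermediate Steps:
$m = -4$ ($m = \left(-4\right) 1 = -4$)
$O = 0$
$M{\left(C \right)} = 3 + C$ ($M{\left(C \right)} = C - -3 = C + \left(-2 + 5\right) = C + 3 = 3 + C$)
$M{\left(-5 \right)} \left(0 O - 4\right) - 13 = \left(3 - 5\right) \left(0 \cdot 0 - 4\right) - 13 = - 2 \left(0 - 4\right) - 13 = \left(-2\right) \left(-4\right) - 13 = 8 - 13 = -5$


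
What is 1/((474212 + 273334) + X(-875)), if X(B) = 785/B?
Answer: 175/130820393 ≈ 1.3377e-6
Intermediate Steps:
1/((474212 + 273334) + X(-875)) = 1/((474212 + 273334) + 785/(-875)) = 1/(747546 + 785*(-1/875)) = 1/(747546 - 157/175) = 1/(130820393/175) = 175/130820393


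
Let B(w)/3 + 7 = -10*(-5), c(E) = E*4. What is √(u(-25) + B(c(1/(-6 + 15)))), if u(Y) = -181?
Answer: 2*I*√13 ≈ 7.2111*I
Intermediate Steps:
c(E) = 4*E
B(w) = 129 (B(w) = -21 + 3*(-10*(-5)) = -21 + 3*50 = -21 + 150 = 129)
√(u(-25) + B(c(1/(-6 + 15)))) = √(-181 + 129) = √(-52) = 2*I*√13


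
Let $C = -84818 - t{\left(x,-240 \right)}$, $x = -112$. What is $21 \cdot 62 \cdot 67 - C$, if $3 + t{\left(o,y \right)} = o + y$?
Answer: $171697$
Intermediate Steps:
$t{\left(o,y \right)} = -3 + o + y$ ($t{\left(o,y \right)} = -3 + \left(o + y\right) = -3 + o + y$)
$C = -84463$ ($C = -84818 - \left(-3 - 112 - 240\right) = -84818 - -355 = -84818 + 355 = -84463$)
$21 \cdot 62 \cdot 67 - C = 21 \cdot 62 \cdot 67 - -84463 = 1302 \cdot 67 + 84463 = 87234 + 84463 = 171697$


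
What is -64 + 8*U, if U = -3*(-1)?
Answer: -40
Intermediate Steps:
U = 3
-64 + 8*U = -64 + 8*3 = -64 + 24 = -40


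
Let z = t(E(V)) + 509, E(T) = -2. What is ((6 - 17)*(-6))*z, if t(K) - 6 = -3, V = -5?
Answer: 33792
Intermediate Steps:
t(K) = 3 (t(K) = 6 - 3 = 3)
z = 512 (z = 3 + 509 = 512)
((6 - 17)*(-6))*z = ((6 - 17)*(-6))*512 = -11*(-6)*512 = 66*512 = 33792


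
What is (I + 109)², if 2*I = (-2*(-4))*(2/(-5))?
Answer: 288369/25 ≈ 11535.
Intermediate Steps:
I = -8/5 (I = ((-2*(-4))*(2/(-5)))/2 = (8*(2*(-⅕)))/2 = (8*(-⅖))/2 = (½)*(-16/5) = -8/5 ≈ -1.6000)
(I + 109)² = (-8/5 + 109)² = (537/5)² = 288369/25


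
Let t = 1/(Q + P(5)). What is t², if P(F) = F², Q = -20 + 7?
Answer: 1/144 ≈ 0.0069444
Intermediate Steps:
Q = -13
t = 1/12 (t = 1/(-13 + 5²) = 1/(-13 + 25) = 1/12 ≈ 0.083333)
t² = (1/12)² = 1/144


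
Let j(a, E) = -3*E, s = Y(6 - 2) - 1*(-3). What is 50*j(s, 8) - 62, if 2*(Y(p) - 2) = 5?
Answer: -1262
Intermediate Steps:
Y(p) = 9/2 (Y(p) = 2 + (1/2)*5 = 2 + 5/2 = 9/2)
s = 15/2 (s = 9/2 - 1*(-3) = 9/2 + 3 = 15/2 ≈ 7.5000)
50*j(s, 8) - 62 = 50*(-3*8) - 62 = 50*(-24) - 62 = -1200 - 62 = -1262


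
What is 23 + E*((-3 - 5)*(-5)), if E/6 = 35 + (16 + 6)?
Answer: 13703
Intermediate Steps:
E = 342 (E = 6*(35 + (16 + 6)) = 6*(35 + 22) = 6*57 = 342)
23 + E*((-3 - 5)*(-5)) = 23 + 342*((-3 - 5)*(-5)) = 23 + 342*(-8*(-5)) = 23 + 342*40 = 23 + 13680 = 13703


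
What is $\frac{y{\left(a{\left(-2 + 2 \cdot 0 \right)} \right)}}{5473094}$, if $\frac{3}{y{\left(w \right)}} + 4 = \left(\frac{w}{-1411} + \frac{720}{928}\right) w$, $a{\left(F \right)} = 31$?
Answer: $\frac{122757}{4338124814485} \approx 2.8297 \cdot 10^{-8}$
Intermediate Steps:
$y{\left(w \right)} = \frac{3}{-4 + w \left(\frac{45}{58} - \frac{w}{1411}\right)}$ ($y{\left(w \right)} = \frac{3}{-4 + \left(\frac{w}{-1411} + \frac{720}{928}\right) w} = \frac{3}{-4 + \left(w \left(- \frac{1}{1411}\right) + 720 \cdot \frac{1}{928}\right) w} = \frac{3}{-4 + \left(- \frac{w}{1411} + \frac{45}{58}\right) w} = \frac{3}{-4 + \left(\frac{45}{58} - \frac{w}{1411}\right) w} = \frac{3}{-4 + w \left(\frac{45}{58} - \frac{w}{1411}\right)}$)
$\frac{y{\left(a{\left(-2 + 2 \cdot 0 \right)} \right)}}{5473094} = \frac{\left(-245514\right) \frac{1}{327352 - 1968345 + 58 \cdot 31^{2}}}{5473094} = - \frac{245514}{327352 - 1968345 + 58 \cdot 961} \cdot \frac{1}{5473094} = - \frac{245514}{327352 - 1968345 + 55738} \cdot \frac{1}{5473094} = - \frac{245514}{-1585255} \cdot \frac{1}{5473094} = \left(-245514\right) \left(- \frac{1}{1585255}\right) \frac{1}{5473094} = \frac{245514}{1585255} \cdot \frac{1}{5473094} = \frac{122757}{4338124814485}$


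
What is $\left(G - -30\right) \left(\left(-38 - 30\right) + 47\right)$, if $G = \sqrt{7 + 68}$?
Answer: $-630 - 105 \sqrt{3} \approx -811.87$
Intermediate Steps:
$G = 5 \sqrt{3}$ ($G = \sqrt{75} = 5 \sqrt{3} \approx 8.6602$)
$\left(G - -30\right) \left(\left(-38 - 30\right) + 47\right) = \left(5 \sqrt{3} - -30\right) \left(\left(-38 - 30\right) + 47\right) = \left(5 \sqrt{3} + 30\right) \left(-68 + 47\right) = \left(30 + 5 \sqrt{3}\right) \left(-21\right) = -630 - 105 \sqrt{3}$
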